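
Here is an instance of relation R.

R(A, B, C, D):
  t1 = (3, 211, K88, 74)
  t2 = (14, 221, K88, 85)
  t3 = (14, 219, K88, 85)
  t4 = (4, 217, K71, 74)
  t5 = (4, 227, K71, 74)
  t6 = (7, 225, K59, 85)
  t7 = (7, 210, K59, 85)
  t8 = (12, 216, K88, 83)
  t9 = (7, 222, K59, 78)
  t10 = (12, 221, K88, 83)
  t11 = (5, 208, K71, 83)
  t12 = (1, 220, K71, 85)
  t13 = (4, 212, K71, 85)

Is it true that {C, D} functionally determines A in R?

No

(C=K88, D=74): row 1 → A = 3 ✓
(C=K88, D=85): rows 2, 3 → A = 14, 14 ✓
(C=K71, D=74): rows 4, 5 → A = 4, 4 ✓
(C=K59, D=85): rows 6, 7 → A = 7, 7 ✓
(C=K88, D=83): rows 8, 10 → A = 12, 12 ✓
(C=K59, D=78): row 9 → A = 7 ✓
(C=K71, D=83): row 11 → A = 5 ✓
(C=K71, D=85): rows 12, 13 → A takes values {1, 4} — violation
Two rows agree on {C, D} but differ on A, so {C, D} → A does not hold.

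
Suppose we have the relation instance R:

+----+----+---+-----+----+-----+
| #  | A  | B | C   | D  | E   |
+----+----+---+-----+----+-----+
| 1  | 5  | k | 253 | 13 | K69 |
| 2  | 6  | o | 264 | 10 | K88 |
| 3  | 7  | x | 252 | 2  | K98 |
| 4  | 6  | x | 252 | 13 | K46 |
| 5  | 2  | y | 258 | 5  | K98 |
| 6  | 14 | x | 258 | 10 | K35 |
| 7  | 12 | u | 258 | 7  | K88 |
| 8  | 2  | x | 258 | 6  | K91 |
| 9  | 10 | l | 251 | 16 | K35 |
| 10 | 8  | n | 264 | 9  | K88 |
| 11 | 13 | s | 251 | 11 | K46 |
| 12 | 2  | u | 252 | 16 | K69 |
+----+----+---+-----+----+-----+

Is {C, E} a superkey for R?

No

Rows 2 and 10 have the same {C, E} value (C=264, E=K88) but are distinct tuples, so {C, E} does not determine every attribute — not a superkey.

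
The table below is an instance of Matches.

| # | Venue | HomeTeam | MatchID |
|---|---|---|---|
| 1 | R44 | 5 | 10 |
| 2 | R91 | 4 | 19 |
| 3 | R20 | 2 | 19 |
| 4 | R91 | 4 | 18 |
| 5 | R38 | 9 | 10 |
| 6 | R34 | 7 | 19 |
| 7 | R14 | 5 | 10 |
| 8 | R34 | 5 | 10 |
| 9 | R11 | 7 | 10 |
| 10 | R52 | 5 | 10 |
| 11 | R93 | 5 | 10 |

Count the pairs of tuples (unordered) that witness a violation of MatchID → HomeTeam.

MatchID=10: violating pairs (1,5), (1,9), (5,7), (5,8), (5,9), (5,10), (5,11), (7,9), (8,9), (9,10), (9,11) — 11 pairs.
MatchID=19: violating pairs (2,3), (2,6), (3,6) — 3 pairs.

14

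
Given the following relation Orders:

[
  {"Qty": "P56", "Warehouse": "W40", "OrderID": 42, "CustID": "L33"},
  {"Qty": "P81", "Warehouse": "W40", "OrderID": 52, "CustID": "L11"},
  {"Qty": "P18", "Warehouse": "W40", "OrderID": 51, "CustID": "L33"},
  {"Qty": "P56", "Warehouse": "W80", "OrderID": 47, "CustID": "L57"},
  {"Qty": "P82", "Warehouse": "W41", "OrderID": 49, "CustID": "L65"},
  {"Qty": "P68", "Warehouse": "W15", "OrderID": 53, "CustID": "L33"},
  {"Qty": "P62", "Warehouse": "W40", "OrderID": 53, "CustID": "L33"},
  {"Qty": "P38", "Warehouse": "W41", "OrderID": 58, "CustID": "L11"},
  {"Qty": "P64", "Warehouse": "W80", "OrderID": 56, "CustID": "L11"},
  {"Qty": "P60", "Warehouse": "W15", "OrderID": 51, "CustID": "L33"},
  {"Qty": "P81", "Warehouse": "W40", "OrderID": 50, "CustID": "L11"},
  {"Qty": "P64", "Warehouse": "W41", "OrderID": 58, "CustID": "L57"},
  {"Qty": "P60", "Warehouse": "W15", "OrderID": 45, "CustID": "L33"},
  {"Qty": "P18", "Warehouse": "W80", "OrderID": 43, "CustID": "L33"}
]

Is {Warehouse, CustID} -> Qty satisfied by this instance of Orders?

No

(Warehouse=W40, CustID=L33): 3 rows → Qty takes values {P56, P18, P62} — violation
(Warehouse=W40, CustID=L11): 2 rows → Qty = P81, P81 ✓
(Warehouse=W80, CustID=L57): 1 row → Qty = P56 ✓
(Warehouse=W41, CustID=L65): 1 row → Qty = P82 ✓
(Warehouse=W15, CustID=L33): 3 rows → Qty takes values {P68, P60} — violation
(Warehouse=W41, CustID=L11): 1 row → Qty = P38 ✓
(Warehouse=W80, CustID=L11): 1 row → Qty = P64 ✓
(Warehouse=W41, CustID=L57): 1 row → Qty = P64 ✓
(Warehouse=W80, CustID=L33): 1 row → Qty = P18 ✓
Two rows agree on {Warehouse, CustID} but differ on Qty, so {Warehouse, CustID} -> Qty does not hold.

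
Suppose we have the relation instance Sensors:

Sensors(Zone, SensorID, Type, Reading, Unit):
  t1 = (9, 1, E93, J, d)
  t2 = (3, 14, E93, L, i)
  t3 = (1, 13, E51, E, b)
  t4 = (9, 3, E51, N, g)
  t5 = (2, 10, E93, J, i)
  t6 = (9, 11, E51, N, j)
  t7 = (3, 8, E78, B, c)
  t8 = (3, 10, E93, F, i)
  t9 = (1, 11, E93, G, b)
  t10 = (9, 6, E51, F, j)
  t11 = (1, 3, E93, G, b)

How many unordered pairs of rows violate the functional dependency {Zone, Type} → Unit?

2

(Zone=3, Type=E93): all 2 rows agree on Unit — 0 pairs.
(Zone=9, Type=E51): violating pairs (4,6), (4,10) — 2 pairs.
(Zone=1, Type=E93): all 2 rows agree on Unit — 0 pairs.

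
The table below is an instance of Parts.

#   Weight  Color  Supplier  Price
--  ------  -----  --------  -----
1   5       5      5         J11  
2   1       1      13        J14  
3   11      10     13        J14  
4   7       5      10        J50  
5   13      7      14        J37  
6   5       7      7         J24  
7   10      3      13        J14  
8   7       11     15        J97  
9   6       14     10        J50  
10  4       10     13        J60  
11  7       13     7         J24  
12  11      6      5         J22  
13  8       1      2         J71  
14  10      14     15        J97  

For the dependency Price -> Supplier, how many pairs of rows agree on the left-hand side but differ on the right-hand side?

Price=J14: all 3 rows agree on Supplier — 0 pairs.
Price=J50: all 2 rows agree on Supplier — 0 pairs.
Price=J24: all 2 rows agree on Supplier — 0 pairs.
Price=J97: all 2 rows agree on Supplier — 0 pairs.

0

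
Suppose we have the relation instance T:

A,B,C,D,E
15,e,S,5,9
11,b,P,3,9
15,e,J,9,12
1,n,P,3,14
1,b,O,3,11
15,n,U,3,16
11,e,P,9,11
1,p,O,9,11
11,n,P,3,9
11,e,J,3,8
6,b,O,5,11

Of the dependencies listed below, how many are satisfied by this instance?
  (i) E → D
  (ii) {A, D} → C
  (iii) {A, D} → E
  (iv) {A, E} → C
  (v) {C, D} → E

(i) E → D: E=9: 3 rows → D takes values {5, 3} — violation; E=11: 4 rows → D takes values {3, 9, 5} — violation — fails.
(ii) {A, D} → C: (A=11, D=3): 3 rows → C takes values {P, J} — violation; (A=1, D=3): 2 rows → C takes values {P, O} — violation — fails.
(iii) {A, D} → E: (A=11, D=3): 3 rows → E takes values {9, 8} — violation; (A=1, D=3): 2 rows → E takes values {14, 11} — violation — fails.
(iv) {A, E} → C: every LHS value maps to a single RHS value — holds.
(v) {C, D} → E: (C=P, D=3): 3 rows → E takes values {9, 14} — violation — fails.
1 of the 5 dependencies holds.

1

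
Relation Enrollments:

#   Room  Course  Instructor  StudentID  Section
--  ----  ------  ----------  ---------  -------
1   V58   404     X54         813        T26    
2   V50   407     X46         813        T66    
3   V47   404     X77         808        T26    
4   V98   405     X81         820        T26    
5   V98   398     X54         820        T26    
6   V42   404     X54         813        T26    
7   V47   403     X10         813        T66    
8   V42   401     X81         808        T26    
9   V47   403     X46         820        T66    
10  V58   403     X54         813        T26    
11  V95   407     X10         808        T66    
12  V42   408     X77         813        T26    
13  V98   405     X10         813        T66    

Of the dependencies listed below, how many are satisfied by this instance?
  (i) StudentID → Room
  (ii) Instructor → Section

(i) StudentID → Room: StudentID=813: rows 1, 2, 6, 7, 10, 12, 13 → Room takes values {V58, V50, V42, V47, V98} — violation; StudentID=808: rows 3, 8, 11 → Room takes values {V47, V42, V95} — violation; StudentID=820: rows 4, 5, 9 → Room takes values {V98, V47} — violation — fails.
(ii) Instructor → Section: every LHS value maps to a single RHS value — holds.
1 of the 2 dependencies holds.

1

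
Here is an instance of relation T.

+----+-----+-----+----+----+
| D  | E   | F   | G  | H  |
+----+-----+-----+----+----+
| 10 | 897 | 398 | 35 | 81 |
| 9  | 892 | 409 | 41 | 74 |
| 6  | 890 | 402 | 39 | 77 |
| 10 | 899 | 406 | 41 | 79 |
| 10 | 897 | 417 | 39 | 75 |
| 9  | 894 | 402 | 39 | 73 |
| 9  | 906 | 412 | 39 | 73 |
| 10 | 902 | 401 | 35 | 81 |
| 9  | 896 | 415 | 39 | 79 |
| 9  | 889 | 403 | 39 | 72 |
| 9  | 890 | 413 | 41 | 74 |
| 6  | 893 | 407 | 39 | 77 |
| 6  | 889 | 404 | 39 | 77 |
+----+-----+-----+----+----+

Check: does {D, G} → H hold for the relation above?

No

(D=10, G=35): 2 rows → H = 81, 81 ✓
(D=9, G=41): 2 rows → H = 74, 74 ✓
(D=6, G=39): 3 rows → H = 77, 77, 77 ✓
(D=10, G=41): 1 row → H = 79 ✓
(D=10, G=39): 1 row → H = 75 ✓
(D=9, G=39): 4 rows → H takes values {73, 79, 72} — violation
Two rows agree on {D, G} but differ on H, so {D, G} → H does not hold.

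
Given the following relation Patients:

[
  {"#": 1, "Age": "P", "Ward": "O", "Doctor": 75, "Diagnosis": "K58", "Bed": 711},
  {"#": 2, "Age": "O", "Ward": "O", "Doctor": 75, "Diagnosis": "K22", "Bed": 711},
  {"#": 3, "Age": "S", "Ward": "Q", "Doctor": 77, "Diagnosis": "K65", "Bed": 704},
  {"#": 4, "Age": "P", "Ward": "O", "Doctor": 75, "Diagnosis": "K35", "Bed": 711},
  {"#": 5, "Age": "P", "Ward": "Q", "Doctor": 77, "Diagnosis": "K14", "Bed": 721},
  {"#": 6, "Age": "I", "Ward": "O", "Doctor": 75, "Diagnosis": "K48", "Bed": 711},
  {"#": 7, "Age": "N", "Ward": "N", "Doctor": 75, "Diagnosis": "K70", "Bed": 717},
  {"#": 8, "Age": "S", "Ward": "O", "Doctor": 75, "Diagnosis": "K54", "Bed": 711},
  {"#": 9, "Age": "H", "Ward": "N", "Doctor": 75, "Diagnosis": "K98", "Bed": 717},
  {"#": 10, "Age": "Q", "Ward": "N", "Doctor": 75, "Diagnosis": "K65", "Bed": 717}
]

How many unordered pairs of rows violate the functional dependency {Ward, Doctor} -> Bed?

(Ward=O, Doctor=75): all 5 rows agree on Bed — 0 pairs.
(Ward=Q, Doctor=77): violating pairs (3,5) — 1 pair.
(Ward=N, Doctor=75): all 3 rows agree on Bed — 0 pairs.

1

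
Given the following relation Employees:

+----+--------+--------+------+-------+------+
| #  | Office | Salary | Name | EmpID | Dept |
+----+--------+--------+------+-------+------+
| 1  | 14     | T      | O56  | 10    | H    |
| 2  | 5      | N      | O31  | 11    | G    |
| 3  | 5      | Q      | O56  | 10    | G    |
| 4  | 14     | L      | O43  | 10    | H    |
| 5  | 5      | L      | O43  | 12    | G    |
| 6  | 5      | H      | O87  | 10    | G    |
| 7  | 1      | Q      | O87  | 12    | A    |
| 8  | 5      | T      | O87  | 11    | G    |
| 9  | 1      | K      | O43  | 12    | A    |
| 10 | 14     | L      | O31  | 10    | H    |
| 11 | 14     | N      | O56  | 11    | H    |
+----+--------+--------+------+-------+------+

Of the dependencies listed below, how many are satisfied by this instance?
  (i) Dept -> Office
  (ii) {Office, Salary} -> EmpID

2

(i) Dept -> Office: every LHS value maps to a single RHS value — holds.
(ii) {Office, Salary} -> EmpID: every LHS value maps to a single RHS value — holds.
2 of the 2 dependencies hold.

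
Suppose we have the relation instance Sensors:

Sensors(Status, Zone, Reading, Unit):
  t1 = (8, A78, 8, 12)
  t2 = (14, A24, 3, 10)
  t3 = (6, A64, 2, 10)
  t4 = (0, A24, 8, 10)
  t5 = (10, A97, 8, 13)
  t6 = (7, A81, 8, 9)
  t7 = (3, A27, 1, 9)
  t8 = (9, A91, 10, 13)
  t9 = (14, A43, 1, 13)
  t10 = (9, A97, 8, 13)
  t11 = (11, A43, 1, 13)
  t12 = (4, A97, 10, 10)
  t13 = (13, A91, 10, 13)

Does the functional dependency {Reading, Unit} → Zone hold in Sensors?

Yes

(Reading=8, Unit=12): row 1 → Zone = A78 ✓
(Reading=3, Unit=10): row 2 → Zone = A24 ✓
(Reading=2, Unit=10): row 3 → Zone = A64 ✓
(Reading=8, Unit=10): row 4 → Zone = A24 ✓
(Reading=8, Unit=13): rows 5, 10 → Zone = A97, A97 ✓
(Reading=8, Unit=9): row 6 → Zone = A81 ✓
(Reading=1, Unit=9): row 7 → Zone = A27 ✓
(Reading=10, Unit=13): rows 8, 13 → Zone = A91, A91 ✓
(Reading=1, Unit=13): rows 9, 11 → Zone = A43, A43 ✓
(Reading=10, Unit=10): row 12 → Zone = A97 ✓
Every {Reading, Unit} value is associated with a single Zone value, so {Reading, Unit} → Zone holds.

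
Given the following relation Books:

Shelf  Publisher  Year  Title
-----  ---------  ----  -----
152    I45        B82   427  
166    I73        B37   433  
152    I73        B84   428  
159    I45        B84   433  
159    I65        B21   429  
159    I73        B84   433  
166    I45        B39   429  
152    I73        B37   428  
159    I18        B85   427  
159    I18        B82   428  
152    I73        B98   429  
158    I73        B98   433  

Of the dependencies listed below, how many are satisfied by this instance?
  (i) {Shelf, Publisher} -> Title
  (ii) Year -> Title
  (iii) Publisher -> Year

(i) {Shelf, Publisher} -> Title: (Shelf=152, Publisher=I73): 3 rows → Title takes values {428, 429} — violation; (Shelf=159, Publisher=I18): 2 rows → Title takes values {427, 428} — violation — fails.
(ii) Year -> Title: Year=B82: 2 rows → Title takes values {427, 428} — violation; Year=B37: 2 rows → Title takes values {433, 428} — violation; Year=B84: 3 rows → Title takes values {428, 433} — violation; Year=B98: 2 rows → Title takes values {429, 433} — violation — fails.
(iii) Publisher -> Year: Publisher=I45: 3 rows → Year takes values {B82, B84, B39} — violation; Publisher=I73: 6 rows → Year takes values {B37, B84, B98} — violation; Publisher=I18: 2 rows → Year takes values {B85, B82} — violation — fails.
None of the 3 dependencies hold.

0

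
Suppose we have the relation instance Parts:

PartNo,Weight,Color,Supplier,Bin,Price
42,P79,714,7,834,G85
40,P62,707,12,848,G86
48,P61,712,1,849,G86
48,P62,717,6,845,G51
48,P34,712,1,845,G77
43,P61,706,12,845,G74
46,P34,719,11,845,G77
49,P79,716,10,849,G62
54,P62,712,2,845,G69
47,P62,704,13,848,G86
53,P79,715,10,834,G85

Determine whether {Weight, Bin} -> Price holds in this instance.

No

(Weight=P79, Bin=834): 2 rows → Price = G85, G85 ✓
(Weight=P62, Bin=848): 2 rows → Price = G86, G86 ✓
(Weight=P61, Bin=849): 1 row → Price = G86 ✓
(Weight=P62, Bin=845): 2 rows → Price takes values {G51, G69} — violation
(Weight=P34, Bin=845): 2 rows → Price = G77, G77 ✓
(Weight=P61, Bin=845): 1 row → Price = G74 ✓
(Weight=P79, Bin=849): 1 row → Price = G62 ✓
Two rows agree on {Weight, Bin} but differ on Price, so {Weight, Bin} -> Price does not hold.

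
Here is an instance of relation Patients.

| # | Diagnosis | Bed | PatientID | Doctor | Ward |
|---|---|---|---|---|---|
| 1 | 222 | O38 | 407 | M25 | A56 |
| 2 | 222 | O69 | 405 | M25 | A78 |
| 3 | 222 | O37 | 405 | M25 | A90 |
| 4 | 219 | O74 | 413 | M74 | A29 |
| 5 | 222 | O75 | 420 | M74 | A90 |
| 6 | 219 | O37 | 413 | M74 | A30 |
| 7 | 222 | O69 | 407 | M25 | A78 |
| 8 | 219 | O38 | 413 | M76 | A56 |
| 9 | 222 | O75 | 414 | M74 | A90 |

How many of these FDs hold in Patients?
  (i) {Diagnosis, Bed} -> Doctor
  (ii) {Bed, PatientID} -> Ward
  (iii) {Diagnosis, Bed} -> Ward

3

(i) {Diagnosis, Bed} -> Doctor: every LHS value maps to a single RHS value — holds.
(ii) {Bed, PatientID} -> Ward: every LHS value maps to a single RHS value — holds.
(iii) {Diagnosis, Bed} -> Ward: every LHS value maps to a single RHS value — holds.
3 of the 3 dependencies hold.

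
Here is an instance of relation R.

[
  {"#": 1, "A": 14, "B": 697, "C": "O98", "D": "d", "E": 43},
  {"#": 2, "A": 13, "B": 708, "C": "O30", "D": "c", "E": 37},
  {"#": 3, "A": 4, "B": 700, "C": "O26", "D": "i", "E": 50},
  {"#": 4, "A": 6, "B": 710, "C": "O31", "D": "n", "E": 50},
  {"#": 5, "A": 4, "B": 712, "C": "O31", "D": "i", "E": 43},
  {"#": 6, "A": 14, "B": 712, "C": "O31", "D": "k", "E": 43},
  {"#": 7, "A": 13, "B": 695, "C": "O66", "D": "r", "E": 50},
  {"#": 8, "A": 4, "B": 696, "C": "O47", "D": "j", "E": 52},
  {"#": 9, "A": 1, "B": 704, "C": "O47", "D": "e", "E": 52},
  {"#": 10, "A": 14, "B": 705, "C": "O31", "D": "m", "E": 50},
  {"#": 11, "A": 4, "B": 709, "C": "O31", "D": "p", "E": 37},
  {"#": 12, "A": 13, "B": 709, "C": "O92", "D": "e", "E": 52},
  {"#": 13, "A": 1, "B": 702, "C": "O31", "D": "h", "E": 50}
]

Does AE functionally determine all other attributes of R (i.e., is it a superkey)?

Rows 1 and 6 have the same AE value (A=14, E=43) but are distinct tuples, so AE does not determine every attribute — not a superkey.

No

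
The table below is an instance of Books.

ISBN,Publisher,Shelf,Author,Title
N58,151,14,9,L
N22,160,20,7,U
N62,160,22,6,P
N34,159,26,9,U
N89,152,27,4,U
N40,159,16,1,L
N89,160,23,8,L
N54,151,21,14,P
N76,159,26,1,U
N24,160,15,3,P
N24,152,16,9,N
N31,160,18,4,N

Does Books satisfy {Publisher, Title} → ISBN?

No

(Publisher=151, Title=L): 1 row → ISBN = N58 ✓
(Publisher=160, Title=U): 1 row → ISBN = N22 ✓
(Publisher=160, Title=P): 2 rows → ISBN takes values {N62, N24} — violation
(Publisher=159, Title=U): 2 rows → ISBN takes values {N34, N76} — violation
(Publisher=152, Title=U): 1 row → ISBN = N89 ✓
(Publisher=159, Title=L): 1 row → ISBN = N40 ✓
(Publisher=160, Title=L): 1 row → ISBN = N89 ✓
(Publisher=151, Title=P): 1 row → ISBN = N54 ✓
(Publisher=152, Title=N): 1 row → ISBN = N24 ✓
(Publisher=160, Title=N): 1 row → ISBN = N31 ✓
Two rows agree on {Publisher, Title} but differ on ISBN, so {Publisher, Title} → ISBN does not hold.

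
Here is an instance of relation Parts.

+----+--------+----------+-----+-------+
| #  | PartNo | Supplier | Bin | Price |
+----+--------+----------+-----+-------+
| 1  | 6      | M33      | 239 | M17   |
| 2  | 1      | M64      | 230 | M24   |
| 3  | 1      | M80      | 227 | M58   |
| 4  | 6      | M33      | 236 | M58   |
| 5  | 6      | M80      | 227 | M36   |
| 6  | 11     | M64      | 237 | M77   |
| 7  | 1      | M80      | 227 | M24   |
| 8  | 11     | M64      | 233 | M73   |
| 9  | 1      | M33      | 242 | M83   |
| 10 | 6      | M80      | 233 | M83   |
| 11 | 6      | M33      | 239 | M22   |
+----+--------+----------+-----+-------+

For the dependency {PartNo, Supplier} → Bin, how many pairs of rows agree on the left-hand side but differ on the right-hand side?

(PartNo=6, Supplier=M33): violating pairs (1,4), (4,11) — 2 pairs.
(PartNo=1, Supplier=M80): all 2 rows agree on Bin — 0 pairs.
(PartNo=6, Supplier=M80): violating pairs (5,10) — 1 pair.
(PartNo=11, Supplier=M64): violating pairs (6,8) — 1 pair.

4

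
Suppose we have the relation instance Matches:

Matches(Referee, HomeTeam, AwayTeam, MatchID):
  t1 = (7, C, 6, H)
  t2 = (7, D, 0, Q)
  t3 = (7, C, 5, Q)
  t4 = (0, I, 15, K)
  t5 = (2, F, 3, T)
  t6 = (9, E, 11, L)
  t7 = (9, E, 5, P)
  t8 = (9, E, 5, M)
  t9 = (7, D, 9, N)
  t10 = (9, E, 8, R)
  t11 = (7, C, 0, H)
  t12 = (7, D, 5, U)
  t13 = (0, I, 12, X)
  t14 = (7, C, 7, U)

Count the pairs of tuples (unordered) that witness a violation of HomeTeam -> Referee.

HomeTeam=C: all 4 rows agree on Referee — 0 pairs.
HomeTeam=D: all 3 rows agree on Referee — 0 pairs.
HomeTeam=I: all 2 rows agree on Referee — 0 pairs.
HomeTeam=E: all 4 rows agree on Referee — 0 pairs.

0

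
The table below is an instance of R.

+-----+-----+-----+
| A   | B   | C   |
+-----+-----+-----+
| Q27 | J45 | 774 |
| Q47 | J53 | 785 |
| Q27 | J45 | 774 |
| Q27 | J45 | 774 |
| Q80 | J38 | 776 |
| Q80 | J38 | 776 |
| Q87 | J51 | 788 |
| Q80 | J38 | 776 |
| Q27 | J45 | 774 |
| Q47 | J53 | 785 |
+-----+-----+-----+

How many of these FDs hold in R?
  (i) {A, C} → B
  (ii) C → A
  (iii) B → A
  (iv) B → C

(i) {A, C} → B: every LHS value maps to a single RHS value — holds.
(ii) C → A: every LHS value maps to a single RHS value — holds.
(iii) B → A: every LHS value maps to a single RHS value — holds.
(iv) B → C: every LHS value maps to a single RHS value — holds.
4 of the 4 dependencies hold.

4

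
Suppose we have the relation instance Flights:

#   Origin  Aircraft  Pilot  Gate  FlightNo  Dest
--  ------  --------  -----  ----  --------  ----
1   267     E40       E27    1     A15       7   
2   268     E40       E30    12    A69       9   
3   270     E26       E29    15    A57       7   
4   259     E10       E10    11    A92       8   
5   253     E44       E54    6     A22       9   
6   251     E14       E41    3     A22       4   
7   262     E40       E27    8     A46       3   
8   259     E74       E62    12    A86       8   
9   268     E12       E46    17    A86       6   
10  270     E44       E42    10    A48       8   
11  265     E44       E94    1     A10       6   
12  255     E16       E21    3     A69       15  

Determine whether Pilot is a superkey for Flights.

No

Rows 1 and 7 have the same Pilot value Pilot=E27 but are distinct tuples, so Pilot does not determine every attribute — not a superkey.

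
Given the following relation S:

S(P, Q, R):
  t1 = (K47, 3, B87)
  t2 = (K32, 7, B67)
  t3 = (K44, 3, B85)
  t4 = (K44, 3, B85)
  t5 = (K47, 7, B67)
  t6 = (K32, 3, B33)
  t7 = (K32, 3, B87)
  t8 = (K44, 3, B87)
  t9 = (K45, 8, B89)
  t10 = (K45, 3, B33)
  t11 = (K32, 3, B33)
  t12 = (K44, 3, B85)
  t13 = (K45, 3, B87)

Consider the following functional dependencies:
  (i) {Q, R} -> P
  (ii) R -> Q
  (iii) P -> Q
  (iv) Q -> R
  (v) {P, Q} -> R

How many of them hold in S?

1

(i) {Q, R} -> P: (Q=3, R=B87): rows 1, 7, 8, 13 → P takes values {K47, K32, K44, K45} — violation; (Q=7, R=B67): rows 2, 5 → P takes values {K32, K47} — violation; (Q=3, R=B33): rows 6, 10, 11 → P takes values {K32, K45} — violation — fails.
(ii) R -> Q: every LHS value maps to a single RHS value — holds.
(iii) P -> Q: P=K47: rows 1, 5 → Q takes values {3, 7} — violation; P=K32: rows 2, 6, 7, 11 → Q takes values {7, 3} — violation; P=K45: rows 9, 10, 13 → Q takes values {8, 3} — violation — fails.
(iv) Q -> R: Q=3: rows 1, 3, 4, 6, 7, 8, 10, 11, 12, 13 → R takes values {B87, B85, B33} — violation — fails.
(v) {P, Q} -> R: (P=K44, Q=3): rows 3, 4, 8, 12 → R takes values {B85, B87} — violation; (P=K32, Q=3): rows 6, 7, 11 → R takes values {B33, B87} — violation; (P=K45, Q=3): rows 10, 13 → R takes values {B33, B87} — violation — fails.
1 of the 5 dependencies holds.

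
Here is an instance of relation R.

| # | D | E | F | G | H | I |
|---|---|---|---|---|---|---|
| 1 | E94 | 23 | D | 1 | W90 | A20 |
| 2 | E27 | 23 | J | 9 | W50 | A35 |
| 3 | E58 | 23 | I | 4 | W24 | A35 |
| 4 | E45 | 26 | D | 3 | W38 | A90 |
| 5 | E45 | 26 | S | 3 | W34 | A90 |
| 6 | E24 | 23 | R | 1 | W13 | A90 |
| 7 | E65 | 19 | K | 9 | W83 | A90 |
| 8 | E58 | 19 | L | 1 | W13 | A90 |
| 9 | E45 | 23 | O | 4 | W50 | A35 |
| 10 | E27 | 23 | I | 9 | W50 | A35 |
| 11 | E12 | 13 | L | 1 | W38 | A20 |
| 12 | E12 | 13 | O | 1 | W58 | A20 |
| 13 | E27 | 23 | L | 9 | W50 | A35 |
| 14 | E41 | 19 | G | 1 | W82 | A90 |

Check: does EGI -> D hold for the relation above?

No

(E=23, G=1, I=A20): row 1 → D = E94 ✓
(E=23, G=9, I=A35): rows 2, 10, 13 → D = E27, E27, E27 ✓
(E=23, G=4, I=A35): rows 3, 9 → D takes values {E58, E45} — violation
(E=26, G=3, I=A90): rows 4, 5 → D = E45, E45 ✓
(E=23, G=1, I=A90): row 6 → D = E24 ✓
(E=19, G=9, I=A90): row 7 → D = E65 ✓
(E=19, G=1, I=A90): rows 8, 14 → D takes values {E58, E41} — violation
(E=13, G=1, I=A20): rows 11, 12 → D = E12, E12 ✓
Two rows agree on EGI but differ on D, so EGI -> D does not hold.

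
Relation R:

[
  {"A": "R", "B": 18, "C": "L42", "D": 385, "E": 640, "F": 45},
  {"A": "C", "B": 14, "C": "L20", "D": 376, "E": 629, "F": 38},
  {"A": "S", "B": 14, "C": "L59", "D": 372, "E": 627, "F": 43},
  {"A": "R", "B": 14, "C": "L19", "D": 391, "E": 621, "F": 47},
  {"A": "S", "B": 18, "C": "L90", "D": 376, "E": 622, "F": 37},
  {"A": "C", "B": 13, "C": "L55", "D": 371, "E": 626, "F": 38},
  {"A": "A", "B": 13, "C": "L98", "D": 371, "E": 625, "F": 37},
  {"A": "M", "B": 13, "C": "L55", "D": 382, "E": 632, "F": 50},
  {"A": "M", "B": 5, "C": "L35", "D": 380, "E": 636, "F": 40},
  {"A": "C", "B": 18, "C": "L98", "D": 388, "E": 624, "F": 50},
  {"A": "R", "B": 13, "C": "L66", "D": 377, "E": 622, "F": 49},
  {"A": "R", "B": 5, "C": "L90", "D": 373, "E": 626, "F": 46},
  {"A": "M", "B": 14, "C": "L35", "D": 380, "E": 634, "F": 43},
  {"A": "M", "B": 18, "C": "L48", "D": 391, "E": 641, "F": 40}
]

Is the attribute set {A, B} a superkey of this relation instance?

All 14 rows have distinct {A, B} values, so {A, B} → (all attributes) holds and {A, B} is a superkey.

Yes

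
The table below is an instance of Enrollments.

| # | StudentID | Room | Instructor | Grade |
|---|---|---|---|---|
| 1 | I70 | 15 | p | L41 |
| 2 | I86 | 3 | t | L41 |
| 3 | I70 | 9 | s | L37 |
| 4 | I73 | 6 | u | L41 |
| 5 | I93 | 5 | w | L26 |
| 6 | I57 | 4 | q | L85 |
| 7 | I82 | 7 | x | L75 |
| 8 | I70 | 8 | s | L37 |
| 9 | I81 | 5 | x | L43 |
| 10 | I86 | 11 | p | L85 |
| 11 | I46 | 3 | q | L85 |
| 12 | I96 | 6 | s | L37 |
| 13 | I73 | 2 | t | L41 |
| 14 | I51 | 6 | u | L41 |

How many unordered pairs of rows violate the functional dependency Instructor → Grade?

Instructor=p: violating pairs (1,10) — 1 pair.
Instructor=t: all 2 rows agree on Grade — 0 pairs.
Instructor=s: all 3 rows agree on Grade — 0 pairs.
Instructor=u: all 2 rows agree on Grade — 0 pairs.
Instructor=q: all 2 rows agree on Grade — 0 pairs.
Instructor=x: violating pairs (7,9) — 1 pair.

2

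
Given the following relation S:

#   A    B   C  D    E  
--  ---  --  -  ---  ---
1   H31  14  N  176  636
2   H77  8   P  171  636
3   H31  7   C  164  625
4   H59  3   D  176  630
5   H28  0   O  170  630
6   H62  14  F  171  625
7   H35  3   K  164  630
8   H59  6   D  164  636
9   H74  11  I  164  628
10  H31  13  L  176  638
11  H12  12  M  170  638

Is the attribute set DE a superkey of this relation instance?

Yes

All 11 rows have distinct DE values, so DE → (all attributes) holds and DE is a superkey.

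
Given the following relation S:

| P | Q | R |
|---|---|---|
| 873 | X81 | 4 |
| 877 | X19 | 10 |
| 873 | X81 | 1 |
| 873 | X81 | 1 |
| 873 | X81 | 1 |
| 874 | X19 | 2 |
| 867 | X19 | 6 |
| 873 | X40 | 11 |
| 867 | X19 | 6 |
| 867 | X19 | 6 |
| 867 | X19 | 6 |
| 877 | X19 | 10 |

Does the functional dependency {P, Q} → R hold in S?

No

(P=873, Q=X81): 4 rows → R takes values {4, 1} — violation
(P=877, Q=X19): 2 rows → R = 10, 10 ✓
(P=874, Q=X19): 1 row → R = 2 ✓
(P=867, Q=X19): 4 rows → R = 6, 6, 6, 6 ✓
(P=873, Q=X40): 1 row → R = 11 ✓
Two rows agree on {P, Q} but differ on R, so {P, Q} → R does not hold.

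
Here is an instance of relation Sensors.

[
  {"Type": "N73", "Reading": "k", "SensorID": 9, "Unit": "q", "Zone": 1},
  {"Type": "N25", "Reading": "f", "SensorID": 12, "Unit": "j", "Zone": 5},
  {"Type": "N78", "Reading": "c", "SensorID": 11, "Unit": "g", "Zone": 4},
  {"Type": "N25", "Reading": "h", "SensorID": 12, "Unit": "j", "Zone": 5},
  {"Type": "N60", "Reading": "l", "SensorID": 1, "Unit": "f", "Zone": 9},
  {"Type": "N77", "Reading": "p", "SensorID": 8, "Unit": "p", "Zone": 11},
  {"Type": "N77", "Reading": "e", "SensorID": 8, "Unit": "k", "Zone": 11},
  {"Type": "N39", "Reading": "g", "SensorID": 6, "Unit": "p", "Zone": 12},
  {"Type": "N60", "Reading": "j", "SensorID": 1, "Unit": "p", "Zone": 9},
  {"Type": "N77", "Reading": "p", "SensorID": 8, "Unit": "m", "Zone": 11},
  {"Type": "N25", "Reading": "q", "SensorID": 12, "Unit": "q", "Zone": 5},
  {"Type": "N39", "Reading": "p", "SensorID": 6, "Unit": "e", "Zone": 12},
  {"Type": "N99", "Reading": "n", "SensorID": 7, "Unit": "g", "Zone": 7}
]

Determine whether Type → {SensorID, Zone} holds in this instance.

Yes

Type=N73: 1 row → {SensorID,Zone} = (9, 1) ✓
Type=N25: 3 rows → {SensorID,Zone} = (12, 5), (12, 5), (12, 5) ✓
Type=N78: 1 row → {SensorID,Zone} = (11, 4) ✓
Type=N60: 2 rows → {SensorID,Zone} = (1, 9), (1, 9) ✓
Type=N77: 3 rows → {SensorID,Zone} = (8, 11), (8, 11), (8, 11) ✓
Type=N39: 2 rows → {SensorID,Zone} = (6, 12), (6, 12) ✓
Type=N99: 1 row → {SensorID,Zone} = (7, 7) ✓
Every Type value is associated with a single {SensorID, Zone} value, so Type → {SensorID, Zone} holds.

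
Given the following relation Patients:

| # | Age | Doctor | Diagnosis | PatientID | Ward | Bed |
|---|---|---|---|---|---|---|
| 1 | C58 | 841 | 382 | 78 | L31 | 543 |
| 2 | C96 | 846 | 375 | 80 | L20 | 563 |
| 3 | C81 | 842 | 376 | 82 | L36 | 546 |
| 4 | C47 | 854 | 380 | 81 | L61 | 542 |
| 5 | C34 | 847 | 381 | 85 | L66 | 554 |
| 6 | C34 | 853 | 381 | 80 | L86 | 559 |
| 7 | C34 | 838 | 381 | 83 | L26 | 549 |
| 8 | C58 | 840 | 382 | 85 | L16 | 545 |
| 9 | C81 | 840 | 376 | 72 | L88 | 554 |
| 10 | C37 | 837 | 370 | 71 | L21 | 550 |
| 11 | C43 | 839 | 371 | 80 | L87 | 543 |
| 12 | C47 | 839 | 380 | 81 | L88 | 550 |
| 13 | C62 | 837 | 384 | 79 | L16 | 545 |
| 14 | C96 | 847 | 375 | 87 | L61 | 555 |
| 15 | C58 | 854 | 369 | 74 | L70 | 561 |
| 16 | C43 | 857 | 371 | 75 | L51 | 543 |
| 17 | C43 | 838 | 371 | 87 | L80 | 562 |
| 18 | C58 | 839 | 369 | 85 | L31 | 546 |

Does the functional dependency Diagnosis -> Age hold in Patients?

Diagnosis=382: rows 1, 8 → Age = C58, C58 ✓
Diagnosis=375: rows 2, 14 → Age = C96, C96 ✓
Diagnosis=376: rows 3, 9 → Age = C81, C81 ✓
Diagnosis=380: rows 4, 12 → Age = C47, C47 ✓
Diagnosis=381: rows 5, 6, 7 → Age = C34, C34, C34 ✓
Diagnosis=370: row 10 → Age = C37 ✓
Diagnosis=371: rows 11, 16, 17 → Age = C43, C43, C43 ✓
Diagnosis=384: row 13 → Age = C62 ✓
Diagnosis=369: rows 15, 18 → Age = C58, C58 ✓
Every Diagnosis value is associated with a single Age value, so Diagnosis -> Age holds.

Yes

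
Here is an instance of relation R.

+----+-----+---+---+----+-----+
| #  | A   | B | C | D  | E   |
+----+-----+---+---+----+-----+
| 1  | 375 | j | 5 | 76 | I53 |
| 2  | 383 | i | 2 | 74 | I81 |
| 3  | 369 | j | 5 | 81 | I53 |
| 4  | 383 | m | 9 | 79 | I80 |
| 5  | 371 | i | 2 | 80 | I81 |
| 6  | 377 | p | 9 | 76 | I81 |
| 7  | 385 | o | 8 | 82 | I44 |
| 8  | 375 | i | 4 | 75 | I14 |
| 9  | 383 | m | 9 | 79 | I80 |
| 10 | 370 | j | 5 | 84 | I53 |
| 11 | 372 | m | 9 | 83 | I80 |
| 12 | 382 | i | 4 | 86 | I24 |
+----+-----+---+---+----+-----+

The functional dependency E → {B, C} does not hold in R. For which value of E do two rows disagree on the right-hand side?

I81

E=I53: rows 1, 3, 10 → {B,C} = (j, 5), (j, 5), (j, 5) ✓
E=I81: rows 2, 5, 6 → {B,C} takes values {(i, 2), (p, 9)} — violation
E=I80: rows 4, 9, 11 → {B,C} = (m, 9), (m, 9), (m, 9) ✓
E=I44: row 7 → {B,C} = (o, 8) ✓
E=I14: row 8 → {B,C} = (i, 4) ✓
E=I24: row 12 → {B,C} = (i, 4) ✓
The only E value with inconsistent RHS is E=I81.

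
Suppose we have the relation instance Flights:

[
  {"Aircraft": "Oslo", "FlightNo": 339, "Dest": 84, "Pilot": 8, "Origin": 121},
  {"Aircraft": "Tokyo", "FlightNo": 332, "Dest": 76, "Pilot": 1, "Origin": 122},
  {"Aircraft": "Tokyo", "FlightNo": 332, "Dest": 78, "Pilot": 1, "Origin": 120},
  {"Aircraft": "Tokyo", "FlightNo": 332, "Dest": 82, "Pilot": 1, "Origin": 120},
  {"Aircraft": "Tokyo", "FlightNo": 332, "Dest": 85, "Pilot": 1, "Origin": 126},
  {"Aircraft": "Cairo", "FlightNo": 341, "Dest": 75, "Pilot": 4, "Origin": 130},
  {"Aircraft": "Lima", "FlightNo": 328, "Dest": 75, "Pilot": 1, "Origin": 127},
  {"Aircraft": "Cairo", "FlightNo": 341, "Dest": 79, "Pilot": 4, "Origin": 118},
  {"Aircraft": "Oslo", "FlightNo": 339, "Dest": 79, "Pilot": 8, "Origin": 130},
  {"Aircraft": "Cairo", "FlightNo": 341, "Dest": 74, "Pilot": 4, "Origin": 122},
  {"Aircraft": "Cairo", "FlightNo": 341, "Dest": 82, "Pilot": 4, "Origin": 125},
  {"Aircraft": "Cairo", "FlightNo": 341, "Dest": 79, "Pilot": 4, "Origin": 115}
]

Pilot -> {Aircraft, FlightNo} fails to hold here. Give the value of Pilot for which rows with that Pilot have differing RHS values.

1

Pilot=8: 2 rows → {Aircraft,FlightNo} = (Oslo, 339), (Oslo, 339) ✓
Pilot=1: 5 rows → {Aircraft,FlightNo} takes values {(Tokyo, 332), (Lima, 328)} — violation
Pilot=4: 5 rows → {Aircraft,FlightNo} = (Cairo, 341), (Cairo, 341), (Cairo, 341), (Cairo, 341), (Cairo, 341) ✓
The only Pilot value with inconsistent RHS is Pilot=1.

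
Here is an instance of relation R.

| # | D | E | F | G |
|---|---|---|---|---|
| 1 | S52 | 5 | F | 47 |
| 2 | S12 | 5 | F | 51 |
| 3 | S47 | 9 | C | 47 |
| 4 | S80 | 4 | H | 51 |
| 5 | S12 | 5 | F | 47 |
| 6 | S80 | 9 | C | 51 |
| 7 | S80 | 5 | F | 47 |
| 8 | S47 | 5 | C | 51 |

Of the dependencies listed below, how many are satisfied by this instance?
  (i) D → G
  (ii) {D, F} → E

(i) D → G: D=S12: rows 2, 5 → G takes values {51, 47} — violation; D=S47: rows 3, 8 → G takes values {47, 51} — violation; D=S80: rows 4, 6, 7 → G takes values {51, 47} — violation — fails.
(ii) {D, F} → E: (D=S47, F=C): rows 3, 8 → E takes values {9, 5} — violation — fails.
None of the 2 dependencies hold.

0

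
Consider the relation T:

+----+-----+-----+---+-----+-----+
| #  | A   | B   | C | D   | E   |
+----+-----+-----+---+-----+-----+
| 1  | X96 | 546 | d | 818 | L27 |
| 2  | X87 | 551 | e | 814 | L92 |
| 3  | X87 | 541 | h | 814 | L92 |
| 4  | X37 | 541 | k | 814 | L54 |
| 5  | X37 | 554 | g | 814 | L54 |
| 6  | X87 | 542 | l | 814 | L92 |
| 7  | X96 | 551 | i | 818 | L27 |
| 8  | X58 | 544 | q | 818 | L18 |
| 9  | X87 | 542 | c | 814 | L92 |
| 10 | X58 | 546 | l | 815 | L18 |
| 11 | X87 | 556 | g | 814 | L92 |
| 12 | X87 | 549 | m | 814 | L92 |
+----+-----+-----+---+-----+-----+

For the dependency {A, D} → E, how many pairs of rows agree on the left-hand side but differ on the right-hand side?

(A=X96, D=818): all 2 rows agree on E — 0 pairs.
(A=X87, D=814): all 6 rows agree on E — 0 pairs.
(A=X37, D=814): all 2 rows agree on E — 0 pairs.

0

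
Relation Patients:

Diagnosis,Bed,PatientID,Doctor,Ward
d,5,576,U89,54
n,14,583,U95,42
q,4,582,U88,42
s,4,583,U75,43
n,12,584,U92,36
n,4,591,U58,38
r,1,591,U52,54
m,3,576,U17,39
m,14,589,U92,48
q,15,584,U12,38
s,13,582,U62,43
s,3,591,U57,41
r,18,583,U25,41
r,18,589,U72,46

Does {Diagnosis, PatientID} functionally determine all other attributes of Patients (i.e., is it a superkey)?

Yes

All 14 rows have distinct {Diagnosis, PatientID} values, so {Diagnosis, PatientID} → (all attributes) holds and {Diagnosis, PatientID} is a superkey.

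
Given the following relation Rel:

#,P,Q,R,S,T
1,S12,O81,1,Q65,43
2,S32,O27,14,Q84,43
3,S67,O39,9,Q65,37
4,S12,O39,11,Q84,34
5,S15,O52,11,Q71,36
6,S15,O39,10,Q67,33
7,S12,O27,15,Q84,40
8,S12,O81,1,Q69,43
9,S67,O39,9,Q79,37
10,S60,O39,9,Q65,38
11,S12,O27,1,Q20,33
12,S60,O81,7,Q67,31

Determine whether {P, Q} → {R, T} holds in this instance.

(P=S12, Q=O81): rows 1, 8 → {R,T} = (1, 43), (1, 43) ✓
(P=S32, Q=O27): row 2 → {R,T} = (14, 43) ✓
(P=S67, Q=O39): rows 3, 9 → {R,T} = (9, 37), (9, 37) ✓
(P=S12, Q=O39): row 4 → {R,T} = (11, 34) ✓
(P=S15, Q=O52): row 5 → {R,T} = (11, 36) ✓
(P=S15, Q=O39): row 6 → {R,T} = (10, 33) ✓
(P=S12, Q=O27): rows 7, 11 → {R,T} takes values {(15, 40), (1, 33)} — violation
(P=S60, Q=O39): row 10 → {R,T} = (9, 38) ✓
(P=S60, Q=O81): row 12 → {R,T} = (7, 31) ✓
Two rows agree on {P, Q} but differ on {R, T}, so {P, Q} → {R, T} does not hold.

No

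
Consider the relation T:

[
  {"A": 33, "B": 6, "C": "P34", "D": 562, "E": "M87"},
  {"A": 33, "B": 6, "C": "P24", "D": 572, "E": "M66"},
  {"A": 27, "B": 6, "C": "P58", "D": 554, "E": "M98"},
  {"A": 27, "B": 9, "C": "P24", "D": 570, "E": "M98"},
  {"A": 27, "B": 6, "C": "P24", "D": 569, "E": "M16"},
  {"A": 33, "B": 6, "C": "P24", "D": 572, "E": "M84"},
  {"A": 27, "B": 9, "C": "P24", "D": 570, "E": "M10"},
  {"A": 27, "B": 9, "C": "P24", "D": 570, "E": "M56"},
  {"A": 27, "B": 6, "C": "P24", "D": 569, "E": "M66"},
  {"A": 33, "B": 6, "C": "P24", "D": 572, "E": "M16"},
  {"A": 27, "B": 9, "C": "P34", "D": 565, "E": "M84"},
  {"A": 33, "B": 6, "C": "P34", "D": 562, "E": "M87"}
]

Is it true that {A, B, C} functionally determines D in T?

Yes

(A=33, B=6, C=P34): 2 rows → D = 562, 562 ✓
(A=33, B=6, C=P24): 3 rows → D = 572, 572, 572 ✓
(A=27, B=6, C=P58): 1 row → D = 554 ✓
(A=27, B=9, C=P24): 3 rows → D = 570, 570, 570 ✓
(A=27, B=6, C=P24): 2 rows → D = 569, 569 ✓
(A=27, B=9, C=P34): 1 row → D = 565 ✓
Every {A, B, C} value is associated with a single D value, so {A, B, C} -> D holds.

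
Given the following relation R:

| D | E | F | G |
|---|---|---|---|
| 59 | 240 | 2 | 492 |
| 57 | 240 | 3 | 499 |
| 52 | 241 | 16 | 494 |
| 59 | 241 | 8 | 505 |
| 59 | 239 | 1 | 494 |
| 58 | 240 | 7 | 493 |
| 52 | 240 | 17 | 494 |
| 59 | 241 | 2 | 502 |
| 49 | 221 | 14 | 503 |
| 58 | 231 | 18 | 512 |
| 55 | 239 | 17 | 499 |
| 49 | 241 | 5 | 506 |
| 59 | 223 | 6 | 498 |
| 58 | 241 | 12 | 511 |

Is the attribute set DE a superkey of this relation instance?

No

Two distinct rows share (D=59, E=241), so DE does not determine every attribute — not a superkey.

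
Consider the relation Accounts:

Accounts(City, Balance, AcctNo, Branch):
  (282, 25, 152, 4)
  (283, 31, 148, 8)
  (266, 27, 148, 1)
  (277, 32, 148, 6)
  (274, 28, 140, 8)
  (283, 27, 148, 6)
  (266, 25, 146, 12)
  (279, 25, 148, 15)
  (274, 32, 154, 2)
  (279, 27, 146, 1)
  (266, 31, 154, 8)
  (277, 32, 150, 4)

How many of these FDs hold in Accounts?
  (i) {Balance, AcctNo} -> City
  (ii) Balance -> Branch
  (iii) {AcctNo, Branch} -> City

(i) {Balance, AcctNo} -> City: (Balance=27, AcctNo=148): 2 rows → City takes values {266, 283} — violation — fails.
(ii) Balance -> Branch: Balance=25: 3 rows → Branch takes values {4, 12, 15} — violation; Balance=27: 3 rows → Branch takes values {1, 6} — violation; Balance=32: 3 rows → Branch takes values {6, 2, 4} — violation — fails.
(iii) {AcctNo, Branch} -> City: (AcctNo=148, Branch=6): 2 rows → City takes values {277, 283} — violation — fails.
None of the 3 dependencies hold.

0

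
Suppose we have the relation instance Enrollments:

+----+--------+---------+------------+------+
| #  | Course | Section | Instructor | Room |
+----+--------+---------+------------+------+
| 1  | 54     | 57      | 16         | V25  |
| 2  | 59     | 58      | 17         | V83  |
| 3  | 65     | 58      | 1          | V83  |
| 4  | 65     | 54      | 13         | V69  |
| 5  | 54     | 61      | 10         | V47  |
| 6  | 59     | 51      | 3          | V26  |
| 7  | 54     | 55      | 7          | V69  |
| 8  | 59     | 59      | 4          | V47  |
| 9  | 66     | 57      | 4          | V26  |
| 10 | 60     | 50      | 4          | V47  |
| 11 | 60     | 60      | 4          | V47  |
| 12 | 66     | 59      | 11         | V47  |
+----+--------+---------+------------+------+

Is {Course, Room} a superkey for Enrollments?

No

Rows 10 and 11 have the same {Course, Room} value (Course=60, Room=V47) but are distinct tuples, so {Course, Room} does not determine every attribute — not a superkey.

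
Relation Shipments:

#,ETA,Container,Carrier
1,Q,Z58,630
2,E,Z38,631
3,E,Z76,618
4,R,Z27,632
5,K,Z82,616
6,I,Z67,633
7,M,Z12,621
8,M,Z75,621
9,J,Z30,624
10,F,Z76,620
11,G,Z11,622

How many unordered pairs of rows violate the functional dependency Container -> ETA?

Container=Z76: violating pairs (3,10) — 1 pair.

1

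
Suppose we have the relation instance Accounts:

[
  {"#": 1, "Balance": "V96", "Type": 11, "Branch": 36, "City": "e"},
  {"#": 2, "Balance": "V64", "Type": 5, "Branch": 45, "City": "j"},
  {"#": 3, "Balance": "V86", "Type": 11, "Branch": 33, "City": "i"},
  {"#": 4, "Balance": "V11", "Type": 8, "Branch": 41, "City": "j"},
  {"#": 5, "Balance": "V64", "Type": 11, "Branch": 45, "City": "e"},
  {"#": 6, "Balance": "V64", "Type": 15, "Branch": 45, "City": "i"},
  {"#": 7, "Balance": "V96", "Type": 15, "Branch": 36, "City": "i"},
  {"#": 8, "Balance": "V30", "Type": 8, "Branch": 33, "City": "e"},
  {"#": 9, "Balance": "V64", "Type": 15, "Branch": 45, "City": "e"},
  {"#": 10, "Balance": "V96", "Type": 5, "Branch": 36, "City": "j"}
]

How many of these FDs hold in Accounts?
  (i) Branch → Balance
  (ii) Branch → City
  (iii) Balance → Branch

1

(i) Branch → Balance: Branch=33: rows 3, 8 → Balance takes values {V86, V30} — violation — fails.
(ii) Branch → City: Branch=36: rows 1, 7, 10 → City takes values {e, i, j} — violation; Branch=45: rows 2, 5, 6, 9 → City takes values {j, e, i} — violation; Branch=33: rows 3, 8 → City takes values {i, e} — violation — fails.
(iii) Balance → Branch: every LHS value maps to a single RHS value — holds.
1 of the 3 dependencies holds.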